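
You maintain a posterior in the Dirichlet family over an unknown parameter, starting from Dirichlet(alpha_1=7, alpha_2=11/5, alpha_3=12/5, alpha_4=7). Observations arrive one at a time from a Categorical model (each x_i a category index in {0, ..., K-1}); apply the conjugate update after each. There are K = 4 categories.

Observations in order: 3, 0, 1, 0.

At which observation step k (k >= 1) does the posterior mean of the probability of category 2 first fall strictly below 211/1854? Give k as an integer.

k = 3

obs 1: x=3 → posterior Dirichlet(7, 11/5, 12/5, 8)
obs 2: x=0 → posterior Dirichlet(8, 11/5, 12/5, 8)
obs 3: x=1 → posterior Dirichlet(8, 16/5, 12/5, 8)
obs 4: x=0 → posterior Dirichlet(9, 16/5, 12/5, 8)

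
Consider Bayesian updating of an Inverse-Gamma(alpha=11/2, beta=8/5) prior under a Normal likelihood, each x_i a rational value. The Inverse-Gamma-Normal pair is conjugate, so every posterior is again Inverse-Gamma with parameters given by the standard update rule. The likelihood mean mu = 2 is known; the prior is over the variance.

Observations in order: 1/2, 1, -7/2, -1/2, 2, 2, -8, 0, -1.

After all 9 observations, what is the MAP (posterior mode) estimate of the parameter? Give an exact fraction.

3119/440

obs 1: x=1/2 → posterior Inverse-Gamma(6, 109/40)
obs 2: x=1 → posterior Inverse-Gamma(13/2, 129/40)
obs 3: x=-7/2 → posterior Inverse-Gamma(7, 367/20)
obs 4: x=-1/2 → posterior Inverse-Gamma(15/2, 859/40)
obs 5: x=2 → posterior Inverse-Gamma(8, 859/40)
obs 6: x=2 → posterior Inverse-Gamma(17/2, 859/40)
obs 7: x=-8 → posterior Inverse-Gamma(9, 2859/40)
obs 8: x=0 → posterior Inverse-Gamma(19/2, 2939/40)
obs 9: x=-1 → posterior Inverse-Gamma(10, 3119/40)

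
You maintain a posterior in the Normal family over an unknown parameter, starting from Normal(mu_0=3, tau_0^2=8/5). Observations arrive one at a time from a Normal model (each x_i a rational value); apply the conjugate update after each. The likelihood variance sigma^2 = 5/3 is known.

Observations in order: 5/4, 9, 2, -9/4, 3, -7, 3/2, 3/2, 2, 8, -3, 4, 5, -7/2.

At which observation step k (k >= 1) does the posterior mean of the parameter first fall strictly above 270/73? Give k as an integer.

obs 1: x=5/4 → posterior Normal(15/7, 40/49)
obs 2: x=9 → posterior Normal(321/73, 40/73)
obs 3: x=2 → posterior Normal(369/97, 40/97)
obs 4: x=-9/4 → posterior Normal(315/121, 40/121)
obs 5: x=3 → posterior Normal(387/145, 8/29)
obs 6: x=-7 → posterior Normal(219/169, 40/169)
obs 7: x=3/2 → posterior Normal(255/193, 40/193)
obs 8: x=3/2 → posterior Normal(291/217, 40/217)
obs 9: x=2 → posterior Normal(339/241, 40/241)
obs 10: x=8 → posterior Normal(531/265, 8/53)
obs 11: x=-3 → posterior Normal(27/17, 40/289)
obs 12: x=4 → posterior Normal(555/313, 40/313)
obs 13: x=5 → posterior Normal(675/337, 40/337)
obs 14: x=-7/2 → posterior Normal(591/361, 40/361)

k = 2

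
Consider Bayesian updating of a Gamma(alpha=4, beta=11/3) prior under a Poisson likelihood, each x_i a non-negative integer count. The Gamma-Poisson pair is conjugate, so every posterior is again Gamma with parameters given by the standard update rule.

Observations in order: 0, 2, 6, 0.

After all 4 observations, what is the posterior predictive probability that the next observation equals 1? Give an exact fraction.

obs 1: x=0 → posterior Gamma(4, 14/3)
obs 2: x=2 → posterior Gamma(6, 17/3)
obs 3: x=6 → posterior Gamma(12, 20/3)
obs 4: x=0 → posterior Gamma(12, 23/3)

197231619888182889/620288218300934144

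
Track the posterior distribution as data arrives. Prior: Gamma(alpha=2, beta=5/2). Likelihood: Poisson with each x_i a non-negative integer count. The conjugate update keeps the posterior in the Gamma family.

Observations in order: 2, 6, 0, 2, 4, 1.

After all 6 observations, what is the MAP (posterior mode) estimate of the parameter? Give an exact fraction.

obs 1: x=2 → posterior Gamma(4, 7/2)
obs 2: x=6 → posterior Gamma(10, 9/2)
obs 3: x=0 → posterior Gamma(10, 11/2)
obs 4: x=2 → posterior Gamma(12, 13/2)
obs 5: x=4 → posterior Gamma(16, 15/2)
obs 6: x=1 → posterior Gamma(17, 17/2)

32/17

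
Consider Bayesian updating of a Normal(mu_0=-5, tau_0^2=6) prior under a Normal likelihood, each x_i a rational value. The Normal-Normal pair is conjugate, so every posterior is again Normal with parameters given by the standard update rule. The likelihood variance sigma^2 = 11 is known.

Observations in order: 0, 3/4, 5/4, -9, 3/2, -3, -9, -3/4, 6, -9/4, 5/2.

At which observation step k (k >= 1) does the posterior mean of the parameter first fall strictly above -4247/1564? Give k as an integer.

k = 2

obs 1: x=0 → posterior Normal(-55/17, 66/17)
obs 2: x=3/4 → posterior Normal(-101/46, 66/23)
obs 3: x=5/4 → posterior Normal(-43/29, 66/29)
obs 4: x=-9 → posterior Normal(-97/35, 66/35)
obs 5: x=3/2 → posterior Normal(-88/41, 66/41)
obs 6: x=-3 → posterior Normal(-106/47, 66/47)
obs 7: x=-9 → posterior Normal(-160/53, 66/53)
obs 8: x=-3/4 → posterior Normal(-329/118, 66/59)
obs 9: x=6 → posterior Normal(-257/130, 66/65)
obs 10: x=-9/4 → posterior Normal(-2, 66/71)
obs 11: x=5/2 → posterior Normal(-127/77, 6/7)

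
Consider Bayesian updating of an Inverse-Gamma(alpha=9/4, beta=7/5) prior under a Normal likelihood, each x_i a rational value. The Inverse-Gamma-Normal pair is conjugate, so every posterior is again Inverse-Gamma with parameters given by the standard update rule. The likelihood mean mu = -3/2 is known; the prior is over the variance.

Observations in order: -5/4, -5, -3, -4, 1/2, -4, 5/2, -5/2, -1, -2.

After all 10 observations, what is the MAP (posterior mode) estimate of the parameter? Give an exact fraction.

obs 1: x=-5/4 → posterior Inverse-Gamma(11/4, 229/160)
obs 2: x=-5 → posterior Inverse-Gamma(13/4, 1209/160)
obs 3: x=-3 → posterior Inverse-Gamma(15/4, 1389/160)
obs 4: x=-4 → posterior Inverse-Gamma(17/4, 1889/160)
obs 5: x=1/2 → posterior Inverse-Gamma(19/4, 2209/160)
obs 6: x=-4 → posterior Inverse-Gamma(21/4, 2709/160)
obs 7: x=5/2 → posterior Inverse-Gamma(23/4, 3989/160)
obs 8: x=-5/2 → posterior Inverse-Gamma(25/4, 4069/160)
obs 9: x=-1 → posterior Inverse-Gamma(27/4, 4089/160)
obs 10: x=-2 → posterior Inverse-Gamma(29/4, 4109/160)

4109/1320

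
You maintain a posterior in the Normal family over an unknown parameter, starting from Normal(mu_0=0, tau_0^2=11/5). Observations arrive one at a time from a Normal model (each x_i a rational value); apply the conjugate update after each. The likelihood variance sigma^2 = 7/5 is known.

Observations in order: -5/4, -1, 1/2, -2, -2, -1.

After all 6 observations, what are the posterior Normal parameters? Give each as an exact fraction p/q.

obs 1: x=-5/4 → posterior Normal(-55/72, 77/90)
obs 2: x=-1 → posterior Normal(-99/116, 77/145)
obs 3: x=1/2 → posterior Normal(-77/160, 77/200)
obs 4: x=-2 → posterior Normal(-55/68, 77/255)
obs 5: x=-2 → posterior Normal(-253/248, 77/310)
obs 6: x=-1 → posterior Normal(-297/292, 77/365)

mu_0=-297/292, tau_0^2=77/365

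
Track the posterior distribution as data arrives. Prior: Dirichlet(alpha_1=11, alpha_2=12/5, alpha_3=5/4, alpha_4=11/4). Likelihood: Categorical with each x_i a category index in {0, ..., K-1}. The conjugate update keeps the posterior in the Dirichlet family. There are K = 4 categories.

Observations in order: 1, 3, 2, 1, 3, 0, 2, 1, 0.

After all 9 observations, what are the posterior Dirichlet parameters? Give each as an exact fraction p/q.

alpha_1=13, alpha_2=27/5, alpha_3=13/4, alpha_4=19/4

obs 1: x=1 → posterior Dirichlet(11, 17/5, 5/4, 11/4)
obs 2: x=3 → posterior Dirichlet(11, 17/5, 5/4, 15/4)
obs 3: x=2 → posterior Dirichlet(11, 17/5, 9/4, 15/4)
obs 4: x=1 → posterior Dirichlet(11, 22/5, 9/4, 15/4)
obs 5: x=3 → posterior Dirichlet(11, 22/5, 9/4, 19/4)
obs 6: x=0 → posterior Dirichlet(12, 22/5, 9/4, 19/4)
obs 7: x=2 → posterior Dirichlet(12, 22/5, 13/4, 19/4)
obs 8: x=1 → posterior Dirichlet(12, 27/5, 13/4, 19/4)
obs 9: x=0 → posterior Dirichlet(13, 27/5, 13/4, 19/4)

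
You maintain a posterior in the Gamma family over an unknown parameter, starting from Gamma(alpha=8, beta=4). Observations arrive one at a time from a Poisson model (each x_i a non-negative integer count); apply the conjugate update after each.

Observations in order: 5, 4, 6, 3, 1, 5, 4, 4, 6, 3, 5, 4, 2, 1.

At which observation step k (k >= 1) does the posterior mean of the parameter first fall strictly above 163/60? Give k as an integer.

obs 1: x=5 → posterior Gamma(13, 5)
obs 2: x=4 → posterior Gamma(17, 6)
obs 3: x=6 → posterior Gamma(23, 7)
obs 4: x=3 → posterior Gamma(26, 8)
obs 5: x=1 → posterior Gamma(27, 9)
obs 6: x=5 → posterior Gamma(32, 10)
obs 7: x=4 → posterior Gamma(36, 11)
obs 8: x=4 → posterior Gamma(40, 12)
obs 9: x=6 → posterior Gamma(46, 13)
obs 10: x=3 → posterior Gamma(49, 14)
obs 11: x=5 → posterior Gamma(54, 15)
obs 12: x=4 → posterior Gamma(58, 16)
obs 13: x=2 → posterior Gamma(60, 17)
obs 14: x=1 → posterior Gamma(61, 18)

k = 2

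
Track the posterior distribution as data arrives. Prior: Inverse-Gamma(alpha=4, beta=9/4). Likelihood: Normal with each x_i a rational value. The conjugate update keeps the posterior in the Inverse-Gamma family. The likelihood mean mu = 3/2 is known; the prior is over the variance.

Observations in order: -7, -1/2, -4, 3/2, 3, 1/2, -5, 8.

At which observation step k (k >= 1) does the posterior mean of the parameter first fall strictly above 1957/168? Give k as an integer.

obs 1: x=-7 → posterior Inverse-Gamma(9/2, 307/8)
obs 2: x=-1/2 → posterior Inverse-Gamma(5, 323/8)
obs 3: x=-4 → posterior Inverse-Gamma(11/2, 111/2)
obs 4: x=3/2 → posterior Inverse-Gamma(6, 111/2)
obs 5: x=3 → posterior Inverse-Gamma(13/2, 453/8)
obs 6: x=1/2 → posterior Inverse-Gamma(7, 457/8)
obs 7: x=-5 → posterior Inverse-Gamma(15/2, 313/4)
obs 8: x=8 → posterior Inverse-Gamma(8, 795/8)

k = 3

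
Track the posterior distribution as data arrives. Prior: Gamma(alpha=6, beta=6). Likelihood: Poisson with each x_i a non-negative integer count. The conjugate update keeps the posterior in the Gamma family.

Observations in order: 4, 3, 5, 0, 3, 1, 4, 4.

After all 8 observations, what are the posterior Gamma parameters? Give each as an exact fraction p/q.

obs 1: x=4 → posterior Gamma(10, 7)
obs 2: x=3 → posterior Gamma(13, 8)
obs 3: x=5 → posterior Gamma(18, 9)
obs 4: x=0 → posterior Gamma(18, 10)
obs 5: x=3 → posterior Gamma(21, 11)
obs 6: x=1 → posterior Gamma(22, 12)
obs 7: x=4 → posterior Gamma(26, 13)
obs 8: x=4 → posterior Gamma(30, 14)

alpha=30, beta=14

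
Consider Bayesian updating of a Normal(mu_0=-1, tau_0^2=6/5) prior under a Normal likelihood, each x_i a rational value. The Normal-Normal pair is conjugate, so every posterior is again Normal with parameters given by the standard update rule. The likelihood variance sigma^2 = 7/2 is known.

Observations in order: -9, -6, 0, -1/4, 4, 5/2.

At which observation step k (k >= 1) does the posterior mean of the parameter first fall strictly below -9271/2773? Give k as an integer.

k = 2

obs 1: x=-9 → posterior Normal(-143/47, 42/47)
obs 2: x=-6 → posterior Normal(-215/59, 42/59)
obs 3: x=0 → posterior Normal(-215/71, 42/71)
obs 4: x=-1/4 → posterior Normal(-218/83, 42/83)
obs 5: x=4 → posterior Normal(-34/19, 42/95)
obs 6: x=5/2 → posterior Normal(-140/107, 42/107)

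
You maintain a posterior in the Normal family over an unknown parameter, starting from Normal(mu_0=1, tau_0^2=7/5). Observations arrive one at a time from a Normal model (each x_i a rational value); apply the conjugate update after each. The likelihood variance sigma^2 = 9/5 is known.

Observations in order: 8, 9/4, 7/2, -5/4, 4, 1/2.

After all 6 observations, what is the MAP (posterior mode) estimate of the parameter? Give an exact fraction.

obs 1: x=8 → posterior Normal(65/16, 63/80)
obs 2: x=9/4 → posterior Normal(323/92, 63/115)
obs 3: x=7/2 → posterior Normal(421/120, 21/50)
obs 4: x=-5/4 → posterior Normal(193/74, 63/185)
obs 5: x=4 → posterior Normal(249/88, 63/220)
obs 6: x=1/2 → posterior Normal(128/51, 21/85)

128/51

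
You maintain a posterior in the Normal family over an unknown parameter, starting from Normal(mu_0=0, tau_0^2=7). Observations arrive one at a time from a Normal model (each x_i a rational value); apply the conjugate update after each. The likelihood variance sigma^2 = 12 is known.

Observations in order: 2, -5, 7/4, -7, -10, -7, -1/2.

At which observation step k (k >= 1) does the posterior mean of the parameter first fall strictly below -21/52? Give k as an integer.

k = 2

obs 1: x=2 → posterior Normal(14/19, 84/19)
obs 2: x=-5 → posterior Normal(-21/26, 42/13)
obs 3: x=7/4 → posterior Normal(-35/132, 28/11)
obs 4: x=-7 → posterior Normal(-231/160, 21/10)
obs 5: x=-10 → posterior Normal(-511/188, 84/47)
obs 6: x=-7 → posterior Normal(-707/216, 14/9)
obs 7: x=-1/2 → posterior Normal(-721/244, 84/61)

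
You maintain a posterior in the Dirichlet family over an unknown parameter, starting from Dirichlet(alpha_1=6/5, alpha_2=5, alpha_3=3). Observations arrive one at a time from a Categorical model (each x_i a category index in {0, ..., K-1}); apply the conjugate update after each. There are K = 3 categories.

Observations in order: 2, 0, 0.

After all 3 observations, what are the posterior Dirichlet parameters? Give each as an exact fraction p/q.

alpha_1=16/5, alpha_2=5, alpha_3=4

obs 1: x=2 → posterior Dirichlet(6/5, 5, 4)
obs 2: x=0 → posterior Dirichlet(11/5, 5, 4)
obs 3: x=0 → posterior Dirichlet(16/5, 5, 4)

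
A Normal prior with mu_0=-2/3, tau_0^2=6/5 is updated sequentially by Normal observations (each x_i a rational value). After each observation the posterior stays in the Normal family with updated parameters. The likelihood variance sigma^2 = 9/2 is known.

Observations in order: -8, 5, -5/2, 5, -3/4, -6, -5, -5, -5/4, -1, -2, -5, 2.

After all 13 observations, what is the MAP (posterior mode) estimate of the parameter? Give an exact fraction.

-108/67

obs 1: x=-8 → posterior Normal(-42/19, 18/19)
obs 2: x=5 → posterior Normal(-22/23, 18/23)
obs 3: x=-5/2 → posterior Normal(-32/27, 2/3)
obs 4: x=5 → posterior Normal(-12/31, 18/31)
obs 5: x=-3/4 → posterior Normal(-3/7, 18/35)
obs 6: x=-6 → posterior Normal(-1, 6/13)
obs 7: x=-5 → posterior Normal(-59/43, 18/43)
obs 8: x=-5 → posterior Normal(-79/47, 18/47)
obs 9: x=-5/4 → posterior Normal(-28/17, 6/17)
obs 10: x=-1 → posterior Normal(-8/5, 18/55)
obs 11: x=-2 → posterior Normal(-96/59, 18/59)
obs 12: x=-5 → posterior Normal(-116/63, 2/7)
obs 13: x=2 → posterior Normal(-108/67, 18/67)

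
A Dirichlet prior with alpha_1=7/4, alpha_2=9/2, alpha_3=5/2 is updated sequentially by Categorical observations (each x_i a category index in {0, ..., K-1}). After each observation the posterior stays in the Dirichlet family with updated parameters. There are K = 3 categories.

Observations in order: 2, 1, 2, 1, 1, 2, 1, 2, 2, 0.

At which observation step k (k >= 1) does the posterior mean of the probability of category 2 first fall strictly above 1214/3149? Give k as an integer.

k = 8

obs 1: x=2 → posterior Dirichlet(7/4, 9/2, 7/2)
obs 2: x=1 → posterior Dirichlet(7/4, 11/2, 7/2)
obs 3: x=2 → posterior Dirichlet(7/4, 11/2, 9/2)
obs 4: x=1 → posterior Dirichlet(7/4, 13/2, 9/2)
obs 5: x=1 → posterior Dirichlet(7/4, 15/2, 9/2)
obs 6: x=2 → posterior Dirichlet(7/4, 15/2, 11/2)
obs 7: x=1 → posterior Dirichlet(7/4, 17/2, 11/2)
obs 8: x=2 → posterior Dirichlet(7/4, 17/2, 13/2)
obs 9: x=2 → posterior Dirichlet(7/4, 17/2, 15/2)
obs 10: x=0 → posterior Dirichlet(11/4, 17/2, 15/2)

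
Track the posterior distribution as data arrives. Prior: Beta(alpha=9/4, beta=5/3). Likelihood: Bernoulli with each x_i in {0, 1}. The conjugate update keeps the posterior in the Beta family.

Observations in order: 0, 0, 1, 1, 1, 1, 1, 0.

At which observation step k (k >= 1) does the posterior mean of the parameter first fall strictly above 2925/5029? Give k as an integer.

obs 1: x=0 → posterior Beta(9/4, 8/3)
obs 2: x=0 → posterior Beta(9/4, 11/3)
obs 3: x=1 → posterior Beta(13/4, 11/3)
obs 4: x=1 → posterior Beta(17/4, 11/3)
obs 5: x=1 → posterior Beta(21/4, 11/3)
obs 6: x=1 → posterior Beta(25/4, 11/3)
obs 7: x=1 → posterior Beta(29/4, 11/3)
obs 8: x=0 → posterior Beta(29/4, 14/3)

k = 5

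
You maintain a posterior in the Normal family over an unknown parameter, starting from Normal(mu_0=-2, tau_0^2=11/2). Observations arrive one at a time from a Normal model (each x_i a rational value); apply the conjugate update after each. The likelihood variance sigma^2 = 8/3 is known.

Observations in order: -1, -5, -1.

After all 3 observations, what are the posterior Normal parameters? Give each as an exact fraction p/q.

mu_0=-263/115, tau_0^2=88/115

obs 1: x=-1 → posterior Normal(-65/49, 88/49)
obs 2: x=-5 → posterior Normal(-115/41, 44/41)
obs 3: x=-1 → posterior Normal(-263/115, 88/115)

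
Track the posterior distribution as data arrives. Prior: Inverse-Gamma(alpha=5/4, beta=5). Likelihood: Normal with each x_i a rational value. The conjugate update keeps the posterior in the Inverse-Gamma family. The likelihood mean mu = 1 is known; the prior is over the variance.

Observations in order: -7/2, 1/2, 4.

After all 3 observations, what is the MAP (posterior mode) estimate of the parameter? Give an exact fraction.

79/15

obs 1: x=-7/2 → posterior Inverse-Gamma(7/4, 121/8)
obs 2: x=1/2 → posterior Inverse-Gamma(9/4, 61/4)
obs 3: x=4 → posterior Inverse-Gamma(11/4, 79/4)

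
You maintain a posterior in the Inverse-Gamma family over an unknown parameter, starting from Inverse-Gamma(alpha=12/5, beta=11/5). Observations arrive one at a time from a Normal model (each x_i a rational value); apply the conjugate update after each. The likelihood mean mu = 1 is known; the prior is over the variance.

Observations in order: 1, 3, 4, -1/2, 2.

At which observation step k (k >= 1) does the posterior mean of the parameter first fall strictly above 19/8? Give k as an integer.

obs 1: x=1 → posterior Inverse-Gamma(29/10, 11/5)
obs 2: x=3 → posterior Inverse-Gamma(17/5, 21/5)
obs 3: x=4 → posterior Inverse-Gamma(39/10, 87/10)
obs 4: x=-1/2 → posterior Inverse-Gamma(22/5, 393/40)
obs 5: x=2 → posterior Inverse-Gamma(49/10, 413/40)

k = 3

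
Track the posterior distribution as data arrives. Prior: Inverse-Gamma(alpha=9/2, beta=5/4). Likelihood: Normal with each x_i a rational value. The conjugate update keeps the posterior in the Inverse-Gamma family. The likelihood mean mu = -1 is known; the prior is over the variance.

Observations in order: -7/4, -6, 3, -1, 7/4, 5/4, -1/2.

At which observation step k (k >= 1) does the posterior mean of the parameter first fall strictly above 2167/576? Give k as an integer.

k = 3

obs 1: x=-7/4 → posterior Inverse-Gamma(5, 49/32)
obs 2: x=-6 → posterior Inverse-Gamma(11/2, 449/32)
obs 3: x=3 → posterior Inverse-Gamma(6, 705/32)
obs 4: x=-1 → posterior Inverse-Gamma(13/2, 705/32)
obs 5: x=7/4 → posterior Inverse-Gamma(7, 413/16)
obs 6: x=5/4 → posterior Inverse-Gamma(15/2, 907/32)
obs 7: x=-1/2 → posterior Inverse-Gamma(8, 911/32)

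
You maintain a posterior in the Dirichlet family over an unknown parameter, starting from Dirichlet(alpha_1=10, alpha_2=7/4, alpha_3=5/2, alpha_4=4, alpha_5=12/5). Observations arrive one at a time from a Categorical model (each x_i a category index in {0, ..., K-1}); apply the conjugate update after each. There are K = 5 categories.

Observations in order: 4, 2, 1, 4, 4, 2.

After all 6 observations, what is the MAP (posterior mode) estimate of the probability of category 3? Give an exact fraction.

60/433

obs 1: x=4 → posterior Dirichlet(10, 7/4, 5/2, 4, 17/5)
obs 2: x=2 → posterior Dirichlet(10, 7/4, 7/2, 4, 17/5)
obs 3: x=1 → posterior Dirichlet(10, 11/4, 7/2, 4, 17/5)
obs 4: x=4 → posterior Dirichlet(10, 11/4, 7/2, 4, 22/5)
obs 5: x=4 → posterior Dirichlet(10, 11/4, 7/2, 4, 27/5)
obs 6: x=2 → posterior Dirichlet(10, 11/4, 9/2, 4, 27/5)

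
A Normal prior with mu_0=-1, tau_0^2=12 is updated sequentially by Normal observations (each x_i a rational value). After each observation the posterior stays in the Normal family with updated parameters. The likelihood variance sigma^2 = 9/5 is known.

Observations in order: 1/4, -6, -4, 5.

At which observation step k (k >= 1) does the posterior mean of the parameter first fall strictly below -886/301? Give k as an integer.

k = 3

obs 1: x=1/4 → posterior Normal(2/23, 36/23)
obs 2: x=-6 → posterior Normal(-118/43, 36/43)
obs 3: x=-4 → posterior Normal(-22/7, 4/7)
obs 4: x=5 → posterior Normal(-98/83, 36/83)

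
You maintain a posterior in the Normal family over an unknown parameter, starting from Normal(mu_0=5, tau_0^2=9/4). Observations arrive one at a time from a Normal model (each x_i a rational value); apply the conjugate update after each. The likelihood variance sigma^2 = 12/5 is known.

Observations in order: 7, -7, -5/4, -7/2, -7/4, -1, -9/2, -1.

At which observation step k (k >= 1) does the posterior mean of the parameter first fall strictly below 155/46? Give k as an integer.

k = 2

obs 1: x=7 → posterior Normal(185/31, 36/31)
obs 2: x=-7 → posterior Normal(40/23, 18/23)
obs 3: x=-5/4 → posterior Normal(245/244, 36/61)
obs 4: x=-7/2 → posterior Normal(35/304, 9/19)
obs 5: x=-7/4 → posterior Normal(-5/26, 36/91)
obs 6: x=-1 → posterior Normal(-65/212, 18/53)
obs 7: x=-9/2 → posterior Normal(-100/121, 36/121)
obs 8: x=-1 → posterior Normal(-115/136, 9/34)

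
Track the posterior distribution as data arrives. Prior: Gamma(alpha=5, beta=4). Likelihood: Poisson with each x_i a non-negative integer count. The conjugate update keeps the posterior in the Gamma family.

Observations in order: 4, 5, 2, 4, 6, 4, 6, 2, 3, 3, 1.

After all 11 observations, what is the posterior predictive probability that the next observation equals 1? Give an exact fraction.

obs 1: x=4 → posterior Gamma(9, 5)
obs 2: x=5 → posterior Gamma(14, 6)
obs 3: x=2 → posterior Gamma(16, 7)
obs 4: x=4 → posterior Gamma(20, 8)
obs 5: x=6 → posterior Gamma(26, 9)
obs 6: x=4 → posterior Gamma(30, 10)
obs 7: x=6 → posterior Gamma(36, 11)
obs 8: x=2 → posterior Gamma(38, 12)
obs 9: x=3 → posterior Gamma(41, 13)
obs 10: x=3 → posterior Gamma(44, 14)
obs 11: x=1 → posterior Gamma(45, 15)

3778497779046219774242416633569519035518169403076171875/24519928653854221733733552434404946937899825954937634816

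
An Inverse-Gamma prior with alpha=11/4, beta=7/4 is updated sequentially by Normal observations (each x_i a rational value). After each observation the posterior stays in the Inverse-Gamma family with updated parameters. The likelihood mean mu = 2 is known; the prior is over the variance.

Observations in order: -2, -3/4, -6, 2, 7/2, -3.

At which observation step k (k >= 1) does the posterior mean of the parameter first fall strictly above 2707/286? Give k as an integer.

k = 3

obs 1: x=-2 → posterior Inverse-Gamma(13/4, 39/4)
obs 2: x=-3/4 → posterior Inverse-Gamma(15/4, 433/32)
obs 3: x=-6 → posterior Inverse-Gamma(17/4, 1457/32)
obs 4: x=2 → posterior Inverse-Gamma(19/4, 1457/32)
obs 5: x=7/2 → posterior Inverse-Gamma(21/4, 1493/32)
obs 6: x=-3 → posterior Inverse-Gamma(23/4, 1893/32)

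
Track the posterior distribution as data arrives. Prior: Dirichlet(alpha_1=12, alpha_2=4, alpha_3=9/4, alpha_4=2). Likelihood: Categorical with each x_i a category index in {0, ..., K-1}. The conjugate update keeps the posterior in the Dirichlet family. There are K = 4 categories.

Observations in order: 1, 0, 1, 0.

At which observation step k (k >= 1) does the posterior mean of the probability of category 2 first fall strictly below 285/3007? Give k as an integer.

obs 1: x=1 → posterior Dirichlet(12, 5, 9/4, 2)
obs 2: x=0 → posterior Dirichlet(13, 5, 9/4, 2)
obs 3: x=1 → posterior Dirichlet(13, 6, 9/4, 2)
obs 4: x=0 → posterior Dirichlet(14, 6, 9/4, 2)

k = 4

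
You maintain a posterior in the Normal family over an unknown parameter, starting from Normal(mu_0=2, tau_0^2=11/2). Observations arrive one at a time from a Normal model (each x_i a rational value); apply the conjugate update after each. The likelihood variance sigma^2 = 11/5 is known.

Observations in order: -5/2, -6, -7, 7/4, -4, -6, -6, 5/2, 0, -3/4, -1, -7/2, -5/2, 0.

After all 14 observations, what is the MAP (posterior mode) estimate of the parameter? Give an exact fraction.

-19/8

obs 1: x=-5/2 → posterior Normal(-17/14, 11/7)
obs 2: x=-6 → posterior Normal(-77/24, 11/12)
obs 3: x=-7 → posterior Normal(-147/34, 11/17)
obs 4: x=7/4 → posterior Normal(-259/88, 1/2)
obs 5: x=-4 → posterior Normal(-113/36, 11/27)
obs 6: x=-6 → posterior Normal(-459/128, 11/32)
obs 7: x=-6 → posterior Normal(-579/148, 11/37)
obs 8: x=5/2 → posterior Normal(-529/168, 11/42)
obs 9: x=0 → posterior Normal(-529/188, 11/47)
obs 10: x=-3/4 → posterior Normal(-34/13, 11/52)
obs 11: x=-1 → posterior Normal(-47/19, 11/57)
obs 12: x=-7/2 → posterior Normal(-317/124, 11/62)
obs 13: x=-5/2 → posterior Normal(-171/67, 11/67)
obs 14: x=0 → posterior Normal(-19/8, 11/72)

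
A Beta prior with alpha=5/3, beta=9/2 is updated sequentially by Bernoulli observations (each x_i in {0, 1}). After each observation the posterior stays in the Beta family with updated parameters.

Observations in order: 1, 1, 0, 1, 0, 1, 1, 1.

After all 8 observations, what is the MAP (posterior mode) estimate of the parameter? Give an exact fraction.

40/73

obs 1: x=1 → posterior Beta(8/3, 9/2)
obs 2: x=1 → posterior Beta(11/3, 9/2)
obs 3: x=0 → posterior Beta(11/3, 11/2)
obs 4: x=1 → posterior Beta(14/3, 11/2)
obs 5: x=0 → posterior Beta(14/3, 13/2)
obs 6: x=1 → posterior Beta(17/3, 13/2)
obs 7: x=1 → posterior Beta(20/3, 13/2)
obs 8: x=1 → posterior Beta(23/3, 13/2)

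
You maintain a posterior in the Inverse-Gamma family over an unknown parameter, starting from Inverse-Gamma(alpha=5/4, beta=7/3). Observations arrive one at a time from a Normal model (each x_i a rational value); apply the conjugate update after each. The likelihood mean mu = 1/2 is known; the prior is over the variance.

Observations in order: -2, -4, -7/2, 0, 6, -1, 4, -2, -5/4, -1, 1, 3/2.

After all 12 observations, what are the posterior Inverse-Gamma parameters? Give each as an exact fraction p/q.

obs 1: x=-2 → posterior Inverse-Gamma(7/4, 131/24)
obs 2: x=-4 → posterior Inverse-Gamma(9/4, 187/12)
obs 3: x=-7/2 → posterior Inverse-Gamma(11/4, 283/12)
obs 4: x=0 → posterior Inverse-Gamma(13/4, 569/24)
obs 5: x=6 → posterior Inverse-Gamma(15/4, 233/6)
obs 6: x=-1 → posterior Inverse-Gamma(17/4, 959/24)
obs 7: x=4 → posterior Inverse-Gamma(19/4, 553/12)
obs 8: x=-2 → posterior Inverse-Gamma(21/4, 1181/24)
obs 9: x=-5/4 → posterior Inverse-Gamma(23/4, 4871/96)
obs 10: x=-1 → posterior Inverse-Gamma(25/4, 4979/96)
obs 11: x=1 → posterior Inverse-Gamma(27/4, 4991/96)
obs 12: x=3/2 → posterior Inverse-Gamma(29/4, 5039/96)

alpha=29/4, beta=5039/96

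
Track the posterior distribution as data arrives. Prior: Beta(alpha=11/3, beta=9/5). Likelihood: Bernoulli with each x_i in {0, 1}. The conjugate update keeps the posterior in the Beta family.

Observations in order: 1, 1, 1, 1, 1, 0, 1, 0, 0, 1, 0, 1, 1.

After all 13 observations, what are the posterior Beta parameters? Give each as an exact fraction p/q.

alpha=38/3, beta=29/5

obs 1: x=1 → posterior Beta(14/3, 9/5)
obs 2: x=1 → posterior Beta(17/3, 9/5)
obs 3: x=1 → posterior Beta(20/3, 9/5)
obs 4: x=1 → posterior Beta(23/3, 9/5)
obs 5: x=1 → posterior Beta(26/3, 9/5)
obs 6: x=0 → posterior Beta(26/3, 14/5)
obs 7: x=1 → posterior Beta(29/3, 14/5)
obs 8: x=0 → posterior Beta(29/3, 19/5)
obs 9: x=0 → posterior Beta(29/3, 24/5)
obs 10: x=1 → posterior Beta(32/3, 24/5)
obs 11: x=0 → posterior Beta(32/3, 29/5)
obs 12: x=1 → posterior Beta(35/3, 29/5)
obs 13: x=1 → posterior Beta(38/3, 29/5)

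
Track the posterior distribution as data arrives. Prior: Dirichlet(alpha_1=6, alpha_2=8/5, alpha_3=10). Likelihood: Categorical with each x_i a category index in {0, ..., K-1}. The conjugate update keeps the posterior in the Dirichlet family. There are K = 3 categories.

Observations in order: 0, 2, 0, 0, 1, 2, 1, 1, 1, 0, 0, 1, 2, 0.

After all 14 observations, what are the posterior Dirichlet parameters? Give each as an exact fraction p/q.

alpha_1=12, alpha_2=33/5, alpha_3=13

obs 1: x=0 → posterior Dirichlet(7, 8/5, 10)
obs 2: x=2 → posterior Dirichlet(7, 8/5, 11)
obs 3: x=0 → posterior Dirichlet(8, 8/5, 11)
obs 4: x=0 → posterior Dirichlet(9, 8/5, 11)
obs 5: x=1 → posterior Dirichlet(9, 13/5, 11)
obs 6: x=2 → posterior Dirichlet(9, 13/5, 12)
obs 7: x=1 → posterior Dirichlet(9, 18/5, 12)
obs 8: x=1 → posterior Dirichlet(9, 23/5, 12)
obs 9: x=1 → posterior Dirichlet(9, 28/5, 12)
obs 10: x=0 → posterior Dirichlet(10, 28/5, 12)
obs 11: x=0 → posterior Dirichlet(11, 28/5, 12)
obs 12: x=1 → posterior Dirichlet(11, 33/5, 12)
obs 13: x=2 → posterior Dirichlet(11, 33/5, 13)
obs 14: x=0 → posterior Dirichlet(12, 33/5, 13)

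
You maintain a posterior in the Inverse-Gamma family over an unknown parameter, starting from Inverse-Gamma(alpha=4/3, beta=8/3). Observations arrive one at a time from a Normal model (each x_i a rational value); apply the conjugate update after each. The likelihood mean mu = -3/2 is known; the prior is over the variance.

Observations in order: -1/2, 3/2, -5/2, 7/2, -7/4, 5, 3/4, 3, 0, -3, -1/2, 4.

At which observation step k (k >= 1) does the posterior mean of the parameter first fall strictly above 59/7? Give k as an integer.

obs 1: x=-1/2 → posterior Inverse-Gamma(11/6, 19/6)
obs 2: x=3/2 → posterior Inverse-Gamma(7/3, 23/3)
obs 3: x=-5/2 → posterior Inverse-Gamma(17/6, 49/6)
obs 4: x=7/2 → posterior Inverse-Gamma(10/3, 62/3)
obs 5: x=-7/4 → posterior Inverse-Gamma(23/6, 1987/96)
obs 6: x=5 → posterior Inverse-Gamma(13/3, 4015/96)
obs 7: x=3/4 → posterior Inverse-Gamma(29/6, 2129/48)
obs 8: x=3 → posterior Inverse-Gamma(16/3, 2615/48)
obs 9: x=0 → posterior Inverse-Gamma(35/6, 2669/48)
obs 10: x=-3 → posterior Inverse-Gamma(19/3, 2723/48)
obs 11: x=-1/2 → posterior Inverse-Gamma(41/6, 2747/48)
obs 12: x=4 → posterior Inverse-Gamma(22/3, 3473/48)

k = 4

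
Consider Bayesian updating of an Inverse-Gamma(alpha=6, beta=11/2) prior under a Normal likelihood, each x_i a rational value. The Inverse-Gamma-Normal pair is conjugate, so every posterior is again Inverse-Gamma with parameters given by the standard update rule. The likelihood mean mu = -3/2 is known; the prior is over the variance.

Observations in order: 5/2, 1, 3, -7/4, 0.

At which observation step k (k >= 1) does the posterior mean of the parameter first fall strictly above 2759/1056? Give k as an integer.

k = 2

obs 1: x=5/2 → posterior Inverse-Gamma(13/2, 27/2)
obs 2: x=1 → posterior Inverse-Gamma(7, 133/8)
obs 3: x=3 → posterior Inverse-Gamma(15/2, 107/4)
obs 4: x=-7/4 → posterior Inverse-Gamma(8, 857/32)
obs 5: x=0 → posterior Inverse-Gamma(17/2, 893/32)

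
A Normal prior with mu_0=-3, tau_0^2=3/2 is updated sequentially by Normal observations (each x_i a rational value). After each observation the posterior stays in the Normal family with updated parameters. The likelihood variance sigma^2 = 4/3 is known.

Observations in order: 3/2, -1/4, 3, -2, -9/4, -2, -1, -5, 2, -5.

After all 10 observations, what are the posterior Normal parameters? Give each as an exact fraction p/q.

mu_0=-123/98, tau_0^2=6/49

obs 1: x=3/2 → posterior Normal(-21/34, 12/17)
obs 2: x=-1/4 → posterior Normal(-51/104, 6/13)
obs 3: x=3 → posterior Normal(57/140, 12/35)
obs 4: x=-2 → posterior Normal(-15/176, 3/11)
obs 5: x=-9/4 → posterior Normal(-24/53, 12/53)
obs 6: x=-2 → posterior Normal(-21/31, 6/31)
obs 7: x=-1 → posterior Normal(-51/71, 12/71)
obs 8: x=-5 → posterior Normal(-6/5, 3/20)
obs 9: x=2 → posterior Normal(-78/89, 12/89)
obs 10: x=-5 → posterior Normal(-123/98, 6/49)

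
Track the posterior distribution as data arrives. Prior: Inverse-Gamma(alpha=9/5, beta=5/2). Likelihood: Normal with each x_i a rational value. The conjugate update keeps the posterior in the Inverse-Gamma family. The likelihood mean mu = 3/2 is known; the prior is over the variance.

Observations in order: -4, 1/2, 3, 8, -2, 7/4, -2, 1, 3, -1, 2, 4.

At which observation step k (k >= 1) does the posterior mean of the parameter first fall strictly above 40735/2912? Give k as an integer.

obs 1: x=-4 → posterior Inverse-Gamma(23/10, 141/8)
obs 2: x=1/2 → posterior Inverse-Gamma(14/5, 145/8)
obs 3: x=3 → posterior Inverse-Gamma(33/10, 77/4)
obs 4: x=8 → posterior Inverse-Gamma(19/5, 323/8)
obs 5: x=-2 → posterior Inverse-Gamma(43/10, 93/2)
obs 6: x=7/4 → posterior Inverse-Gamma(24/5, 1489/32)
obs 7: x=-2 → posterior Inverse-Gamma(53/10, 1685/32)
obs 8: x=1 → posterior Inverse-Gamma(29/5, 1689/32)
obs 9: x=3 → posterior Inverse-Gamma(63/10, 1725/32)
obs 10: x=-1 → posterior Inverse-Gamma(34/5, 1825/32)
obs 11: x=2 → posterior Inverse-Gamma(73/10, 1829/32)
obs 12: x=4 → posterior Inverse-Gamma(39/5, 1929/32)

k = 4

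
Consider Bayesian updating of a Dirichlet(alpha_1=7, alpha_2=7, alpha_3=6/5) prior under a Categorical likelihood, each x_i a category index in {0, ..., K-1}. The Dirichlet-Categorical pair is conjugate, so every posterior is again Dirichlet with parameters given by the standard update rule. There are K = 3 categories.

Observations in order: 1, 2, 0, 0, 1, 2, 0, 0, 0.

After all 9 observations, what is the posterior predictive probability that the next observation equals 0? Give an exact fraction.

60/121

obs 1: x=1 → posterior Dirichlet(7, 8, 6/5)
obs 2: x=2 → posterior Dirichlet(7, 8, 11/5)
obs 3: x=0 → posterior Dirichlet(8, 8, 11/5)
obs 4: x=0 → posterior Dirichlet(9, 8, 11/5)
obs 5: x=1 → posterior Dirichlet(9, 9, 11/5)
obs 6: x=2 → posterior Dirichlet(9, 9, 16/5)
obs 7: x=0 → posterior Dirichlet(10, 9, 16/5)
obs 8: x=0 → posterior Dirichlet(11, 9, 16/5)
obs 9: x=0 → posterior Dirichlet(12, 9, 16/5)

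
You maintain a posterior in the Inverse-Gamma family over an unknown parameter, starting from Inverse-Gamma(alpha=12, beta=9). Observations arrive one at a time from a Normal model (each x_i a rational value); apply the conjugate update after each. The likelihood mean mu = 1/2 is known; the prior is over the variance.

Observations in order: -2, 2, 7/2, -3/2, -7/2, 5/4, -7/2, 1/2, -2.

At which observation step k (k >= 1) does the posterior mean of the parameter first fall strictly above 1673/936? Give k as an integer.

obs 1: x=-2 → posterior Inverse-Gamma(25/2, 97/8)
obs 2: x=2 → posterior Inverse-Gamma(13, 53/4)
obs 3: x=7/2 → posterior Inverse-Gamma(27/2, 71/4)
obs 4: x=-3/2 → posterior Inverse-Gamma(14, 79/4)
obs 5: x=-7/2 → posterior Inverse-Gamma(29/2, 111/4)
obs 6: x=5/4 → posterior Inverse-Gamma(15, 897/32)
obs 7: x=-7/2 → posterior Inverse-Gamma(31/2, 1153/32)
obs 8: x=1/2 → posterior Inverse-Gamma(16, 1153/32)
obs 9: x=-2 → posterior Inverse-Gamma(33/2, 1253/32)

k = 5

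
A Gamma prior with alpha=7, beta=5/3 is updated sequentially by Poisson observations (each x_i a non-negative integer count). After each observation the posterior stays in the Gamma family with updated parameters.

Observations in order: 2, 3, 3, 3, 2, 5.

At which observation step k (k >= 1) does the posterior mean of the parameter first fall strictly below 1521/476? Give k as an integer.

obs 1: x=2 → posterior Gamma(9, 8/3)
obs 2: x=3 → posterior Gamma(12, 11/3)
obs 3: x=3 → posterior Gamma(15, 14/3)
obs 4: x=3 → posterior Gamma(18, 17/3)
obs 5: x=2 → posterior Gamma(20, 20/3)
obs 6: x=5 → posterior Gamma(25, 23/3)

k = 4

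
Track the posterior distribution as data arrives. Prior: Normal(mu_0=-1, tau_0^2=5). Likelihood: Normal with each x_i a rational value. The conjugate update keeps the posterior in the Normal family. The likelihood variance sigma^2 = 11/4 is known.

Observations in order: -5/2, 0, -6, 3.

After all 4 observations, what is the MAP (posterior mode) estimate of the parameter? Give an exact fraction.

-121/91

obs 1: x=-5/2 → posterior Normal(-61/31, 55/31)
obs 2: x=0 → posterior Normal(-61/51, 55/51)
obs 3: x=-6 → posterior Normal(-181/71, 55/71)
obs 4: x=3 → posterior Normal(-121/91, 55/91)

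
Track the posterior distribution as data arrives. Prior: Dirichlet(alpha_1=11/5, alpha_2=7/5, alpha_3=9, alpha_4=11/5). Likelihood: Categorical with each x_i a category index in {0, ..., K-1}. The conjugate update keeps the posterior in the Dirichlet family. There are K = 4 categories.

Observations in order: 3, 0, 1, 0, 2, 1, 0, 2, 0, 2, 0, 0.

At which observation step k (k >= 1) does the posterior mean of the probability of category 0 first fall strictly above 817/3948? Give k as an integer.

obs 1: x=3 → posterior Dirichlet(11/5, 7/5, 9, 16/5)
obs 2: x=0 → posterior Dirichlet(16/5, 7/5, 9, 16/5)
obs 3: x=1 → posterior Dirichlet(16/5, 12/5, 9, 16/5)
obs 4: x=0 → posterior Dirichlet(21/5, 12/5, 9, 16/5)
obs 5: x=2 → posterior Dirichlet(21/5, 12/5, 10, 16/5)
obs 6: x=1 → posterior Dirichlet(21/5, 17/5, 10, 16/5)
obs 7: x=0 → posterior Dirichlet(26/5, 17/5, 10, 16/5)
obs 8: x=2 → posterior Dirichlet(26/5, 17/5, 11, 16/5)
obs 9: x=0 → posterior Dirichlet(31/5, 17/5, 11, 16/5)
obs 10: x=2 → posterior Dirichlet(31/5, 17/5, 12, 16/5)
obs 11: x=0 → posterior Dirichlet(36/5, 17/5, 12, 16/5)
obs 12: x=0 → posterior Dirichlet(41/5, 17/5, 12, 16/5)

k = 4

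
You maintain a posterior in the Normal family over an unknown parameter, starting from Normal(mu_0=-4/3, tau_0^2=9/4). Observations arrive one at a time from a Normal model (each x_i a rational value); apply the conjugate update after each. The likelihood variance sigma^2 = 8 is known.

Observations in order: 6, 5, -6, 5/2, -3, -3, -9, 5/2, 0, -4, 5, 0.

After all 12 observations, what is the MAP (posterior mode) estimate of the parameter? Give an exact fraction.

-59/105

obs 1: x=6 → posterior Normal(34/123, 72/41)
obs 2: x=5 → posterior Normal(169/150, 36/25)
obs 3: x=-6 → posterior Normal(7/177, 72/59)
obs 4: x=5/2 → posterior Normal(149/408, 18/17)
obs 5: x=-3 → posterior Normal(-13/462, 72/77)
obs 6: x=-3 → posterior Normal(-175/516, 36/43)
obs 7: x=-9 → posterior Normal(-661/570, 72/95)
obs 8: x=5/2 → posterior Normal(-263/312, 9/13)
obs 9: x=0 → posterior Normal(-263/339, 72/113)
obs 10: x=-4 → posterior Normal(-371/366, 36/61)
obs 11: x=5 → posterior Normal(-236/393, 72/131)
obs 12: x=0 → posterior Normal(-59/105, 18/35)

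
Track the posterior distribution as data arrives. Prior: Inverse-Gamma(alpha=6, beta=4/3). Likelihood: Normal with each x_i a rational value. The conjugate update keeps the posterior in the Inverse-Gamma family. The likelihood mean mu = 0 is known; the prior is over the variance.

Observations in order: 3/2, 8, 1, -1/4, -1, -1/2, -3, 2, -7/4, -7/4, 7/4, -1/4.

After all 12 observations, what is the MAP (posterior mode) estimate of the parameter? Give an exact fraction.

obs 1: x=3/2 → posterior Inverse-Gamma(13/2, 59/24)
obs 2: x=8 → posterior Inverse-Gamma(7, 827/24)
obs 3: x=1 → posterior Inverse-Gamma(15/2, 839/24)
obs 4: x=-1/4 → posterior Inverse-Gamma(8, 3359/96)
obs 5: x=-1 → posterior Inverse-Gamma(17/2, 3407/96)
obs 6: x=-1/2 → posterior Inverse-Gamma(9, 3419/96)
obs 7: x=-3 → posterior Inverse-Gamma(19/2, 3851/96)
obs 8: x=2 → posterior Inverse-Gamma(10, 4043/96)
obs 9: x=-7/4 → posterior Inverse-Gamma(21/2, 2095/48)
obs 10: x=-7/4 → posterior Inverse-Gamma(11, 4337/96)
obs 11: x=7/4 → posterior Inverse-Gamma(23/2, 1121/24)
obs 12: x=-1/4 → posterior Inverse-Gamma(12, 4487/96)

4487/1248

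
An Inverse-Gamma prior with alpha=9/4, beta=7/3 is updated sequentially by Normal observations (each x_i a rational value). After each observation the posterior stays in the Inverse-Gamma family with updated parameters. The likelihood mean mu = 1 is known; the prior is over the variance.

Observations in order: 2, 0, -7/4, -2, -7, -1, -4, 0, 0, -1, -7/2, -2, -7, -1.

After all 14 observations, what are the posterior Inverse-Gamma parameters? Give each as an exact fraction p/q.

obs 1: x=2 → posterior Inverse-Gamma(11/4, 17/6)
obs 2: x=0 → posterior Inverse-Gamma(13/4, 10/3)
obs 3: x=-7/4 → posterior Inverse-Gamma(15/4, 683/96)
obs 4: x=-2 → posterior Inverse-Gamma(17/4, 1115/96)
obs 5: x=-7 → posterior Inverse-Gamma(19/4, 4187/96)
obs 6: x=-1 → posterior Inverse-Gamma(21/4, 4379/96)
obs 7: x=-4 → posterior Inverse-Gamma(23/4, 5579/96)
obs 8: x=0 → posterior Inverse-Gamma(25/4, 5627/96)
obs 9: x=0 → posterior Inverse-Gamma(27/4, 5675/96)
obs 10: x=-1 → posterior Inverse-Gamma(29/4, 5867/96)
obs 11: x=-7/2 → posterior Inverse-Gamma(31/4, 6839/96)
obs 12: x=-2 → posterior Inverse-Gamma(33/4, 7271/96)
obs 13: x=-7 → posterior Inverse-Gamma(35/4, 10343/96)
obs 14: x=-1 → posterior Inverse-Gamma(37/4, 10535/96)

alpha=37/4, beta=10535/96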